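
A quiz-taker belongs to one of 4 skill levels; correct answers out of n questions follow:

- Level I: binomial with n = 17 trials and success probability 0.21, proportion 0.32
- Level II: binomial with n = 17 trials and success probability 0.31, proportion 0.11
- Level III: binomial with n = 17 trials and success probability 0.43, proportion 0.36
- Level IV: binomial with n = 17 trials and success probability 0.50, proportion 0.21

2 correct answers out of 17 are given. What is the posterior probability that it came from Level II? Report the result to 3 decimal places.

The responsibility of component k is π_k f_k(x) divided by Σ_j π_j f_j(x).
Component likelihoods at x = 2 correct answers out of 17:
  L_I = 0.174737
  L_II = 0.0500033
  L_III = 0.00547771
  L_IV = 0.0010376
Prior × likelihood for each component:
  π_I·L_I = 0.32 × 0.174737 = 0.0559157
  π_II·L_II = 0.11 × 0.0500033 = 0.00550036
  π_III·L_III = 0.36 × 0.00547771 = 0.00197197
  π_IV·L_IV = 0.21 × 0.0010376 = 0.000217896
Sum: 0.0559157 + 0.00550036 + 0.00197197 + 0.000217896 = 0.0636059
Responsibility of Level II: 0.00550036 / 0.0636059 ≈ 0.086

0.086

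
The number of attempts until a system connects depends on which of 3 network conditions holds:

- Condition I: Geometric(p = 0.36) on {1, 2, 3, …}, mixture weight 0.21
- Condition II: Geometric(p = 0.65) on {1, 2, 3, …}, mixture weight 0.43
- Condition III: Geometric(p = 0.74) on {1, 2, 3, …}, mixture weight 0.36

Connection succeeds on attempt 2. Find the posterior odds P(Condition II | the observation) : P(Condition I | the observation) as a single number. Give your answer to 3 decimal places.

2.022

Posterior odds = (w_i f_i(x)) / (w_j f_j(x)); the normalising sum cancels.
Component likelihoods at x = 2:
  L_I = 0.36·(1−0.36)^1 = 0.36·0.64 = 0.2304
  L_II = 0.65·(1−0.65)^1 = 0.65·0.35 = 0.2275
  L_III = 0.74·(1−0.74)^1 = 0.74·0.26 = 0.1924
0.097825 / 0.048384 ≈ 2.022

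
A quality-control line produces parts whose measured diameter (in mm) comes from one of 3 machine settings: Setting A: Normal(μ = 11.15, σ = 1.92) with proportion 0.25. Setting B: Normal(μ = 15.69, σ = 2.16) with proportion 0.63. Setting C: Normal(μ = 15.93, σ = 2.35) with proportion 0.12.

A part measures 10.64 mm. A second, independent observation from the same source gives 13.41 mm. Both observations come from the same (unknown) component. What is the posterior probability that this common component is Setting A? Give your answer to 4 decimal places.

0.8451

Apply Bayes' rule: the posterior for each component is proportional to its prior times its likelihood at x.
Since both observations come from the same component, the likelihood for component k is f_k(x₁)·f_k(x₂).
  L_A = [0.20058] × [0.103931] = 0.0208465
  L_B = [0.0120092] × [0.105806] = 0.00127065
  L_C = [0.0134739] × [0.0955304] = 0.00128717
Prior × likelihood for each component:
  π_A·L_A = 0.25 × 0.0208465 = 0.00521163
  π_B·L_B = 0.63 × 0.00127065 = 0.000800509
  π_C·L_C = 0.12 × 0.00128717 = 0.00015446
Denominator: 0.00521163 + 0.000800509 + 0.00015446 = 0.0061666
So the posterior for Setting A is 0.00521163 / 0.0061666 ≈ 0.8451.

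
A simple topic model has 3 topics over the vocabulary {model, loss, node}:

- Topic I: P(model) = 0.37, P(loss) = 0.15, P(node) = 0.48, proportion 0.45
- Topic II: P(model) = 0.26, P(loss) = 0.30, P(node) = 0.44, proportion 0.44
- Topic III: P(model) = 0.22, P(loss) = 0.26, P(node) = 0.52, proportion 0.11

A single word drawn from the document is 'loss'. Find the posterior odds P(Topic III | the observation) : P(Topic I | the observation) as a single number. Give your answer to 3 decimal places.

Only the two components matter; the odds are (π_i f_i(x)) / (π_j f_j(x)).
Categorical probabilities:
  p_I = P(loss | comp) = 0.15
  p_II = P(loss | comp) = 0.30
  p_III = P(loss | comp) = 0.26
0.0286 / 0.0675 ≈ 0.424

0.424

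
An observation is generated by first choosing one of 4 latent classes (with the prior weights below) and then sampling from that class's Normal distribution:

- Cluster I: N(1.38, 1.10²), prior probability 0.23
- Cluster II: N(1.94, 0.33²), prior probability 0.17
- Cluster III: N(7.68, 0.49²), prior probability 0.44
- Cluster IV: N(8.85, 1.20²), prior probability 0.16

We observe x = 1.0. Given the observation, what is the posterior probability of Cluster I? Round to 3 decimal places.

0.957

Apply Bayes' rule: the posterior for each component is proportional to its prior times its likelihood at x.
Component likelihoods at x = 1.0:
  f_I = 0.341667
  f_II = 0.0209167
  f_III = 3.58151e-41
  f_IV = 1.69535e-10
Prior × likelihood for each component:
  π_I·f_I = 0.23 × 0.341667 = 0.0785835
  π_II·f_II = 0.17 × 0.0209167 = 0.00355583
  π_III·f_III = 0.44 × 3.58151e-41 = 1.57587e-41
  π_IV·f_IV = 0.16 × 1.69535e-10 = 2.71256e-11
Evidence: 0.0785835 + 0.00355583 + 1.57587e-41 + 2.71256e-11 = 0.0821393
Responsibility of Cluster I: 0.0785835 / 0.0821393 ≈ 0.957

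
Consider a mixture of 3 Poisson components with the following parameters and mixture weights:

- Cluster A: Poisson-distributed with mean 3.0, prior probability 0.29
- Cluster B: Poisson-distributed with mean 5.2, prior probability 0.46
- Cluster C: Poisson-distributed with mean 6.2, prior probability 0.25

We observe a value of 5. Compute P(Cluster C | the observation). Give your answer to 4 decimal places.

P(component k | x) = π_k·f_k(x) / marginal(x), where marginal(x) = Σ_j π_j·f_j(x).
Component likelihoods at x = 5:
  p_A = e^(−3.0)·3.0^5/5! = 0.100819
  p_B = e^(−5.2)·5.2^5/5! = 0.174785
  p_C = e^(−6.2)·6.2^5/5! = 0.154936
Weight by the priors:
  π_A·p_A = 0.29 × 0.100819 = 0.0292375
  π_B·p_B = 0.46 × 0.174785 = 0.0804011
  π_C·p_C = 0.25 × 0.154936 = 0.0387339
Normaliser: 0.0292375 + 0.0804011 + 0.0387339 = 0.148372
So the posterior for Cluster C is 0.0387339 / 0.148372 ≈ 0.2611.

0.2611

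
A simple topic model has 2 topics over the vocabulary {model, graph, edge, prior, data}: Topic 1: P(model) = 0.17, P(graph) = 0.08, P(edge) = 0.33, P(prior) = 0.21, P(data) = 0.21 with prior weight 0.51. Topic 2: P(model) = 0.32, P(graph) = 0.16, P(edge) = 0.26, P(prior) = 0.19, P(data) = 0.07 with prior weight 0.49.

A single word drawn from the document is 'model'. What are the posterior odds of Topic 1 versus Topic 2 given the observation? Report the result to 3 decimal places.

0.553

Posterior odds = (π_i f_i(x)) / (π_j f_j(x)); the normalising sum cancels.
Categorical probabilities:
  f_1 = P(model | comp) = 0.17
  f_2 = P(model | comp) = 0.32
0.0867 / 0.1568 ≈ 0.553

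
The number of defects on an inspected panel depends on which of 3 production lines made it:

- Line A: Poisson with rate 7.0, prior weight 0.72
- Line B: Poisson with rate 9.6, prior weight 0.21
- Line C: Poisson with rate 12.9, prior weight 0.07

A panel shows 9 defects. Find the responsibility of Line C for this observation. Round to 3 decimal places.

0.045

P(component k | x) = π_k·f_k(x) / marginal(x), where marginal(x) = Σ_j π_j·f_j(x).
Evaluate each component's likelihood at the observed value:
  L_A = e^(−7.0)·7.0^9/9! = 0.101405
  L_B = e^(−9.6)·9.6^9/9! = 0.129256
  L_C = e^(−12.9)·12.9^9/9! = 0.0680998
Prior × likelihood for each component:
  π_A·L_A = 0.72 × 0.101405 = 0.0730114
  π_B·L_B = 0.21 × 0.129256 = 0.0271438
  π_C·L_C = 0.07 × 0.0680998 = 0.00476698
Normaliser: 0.0730114 + 0.0271438 + 0.00476698 = 0.104922
So the posterior for Line C is 0.00476698 / 0.104922 ≈ 0.045.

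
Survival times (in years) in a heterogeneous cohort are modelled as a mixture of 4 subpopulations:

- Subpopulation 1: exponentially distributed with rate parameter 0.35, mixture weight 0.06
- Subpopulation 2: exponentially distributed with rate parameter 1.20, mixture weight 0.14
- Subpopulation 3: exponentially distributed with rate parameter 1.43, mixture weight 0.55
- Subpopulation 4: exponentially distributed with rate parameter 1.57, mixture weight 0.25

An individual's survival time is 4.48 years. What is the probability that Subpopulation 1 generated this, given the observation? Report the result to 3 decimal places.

Posterior ∝ prior × likelihood, so P(k | x) ∝ w_k f_k(x); normalise over all components.
Exponential densities:
  L_1 = 0.0729616
  L_2 = 0.00555155
  L_3 = 0.00236087
  L_4 = 0.00138435
Multiply by the mixture weights:
  w_1·L_1 = 0.06 × 0.0729616 = 0.0043777
  w_2·L_2 = 0.14 × 0.00555155 = 0.000777217
  w_3·L_3 = 0.55 × 0.00236087 = 0.00129848
  w_4·L_4 = 0.25 × 0.00138435 = 0.000346088
Evidence: 0.0043777 + 0.000777217 + 0.00129848 + 0.000346088 = 0.00679948
P(Subpopulation 1 | 4.48 years) ≈ 0.644

0.644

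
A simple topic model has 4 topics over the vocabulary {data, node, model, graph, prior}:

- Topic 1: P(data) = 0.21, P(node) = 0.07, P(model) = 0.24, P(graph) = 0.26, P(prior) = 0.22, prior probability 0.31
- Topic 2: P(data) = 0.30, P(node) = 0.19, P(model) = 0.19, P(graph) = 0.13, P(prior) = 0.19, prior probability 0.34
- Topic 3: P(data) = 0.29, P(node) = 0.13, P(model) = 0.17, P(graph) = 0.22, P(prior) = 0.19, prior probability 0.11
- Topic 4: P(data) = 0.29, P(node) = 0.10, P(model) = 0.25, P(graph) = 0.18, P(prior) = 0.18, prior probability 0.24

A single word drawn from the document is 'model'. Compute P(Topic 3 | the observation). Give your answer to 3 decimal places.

Posterior ∝ prior × likelihood, so P(k | x) ∝ P(Z=k) f_k(x); normalise over all components.
Evaluate each component's likelihood at the observed value:
  L_1 = 0.24
  L_2 = 0.19
  L_3 = 0.17
  L_4 = 0.25
Weight by the priors:
  P(Z=1)·L_1 = 0.31 × 0.24 = 0.0744
  P(Z=2)·L_2 = 0.34 × 0.19 = 0.0646
  P(Z=3)·L_3 = 0.11 × 0.17 = 0.0187
  P(Z=4)·L_4 = 0.24 × 0.25 = 0.06
Denominator: 0.0744 + 0.0646 + 0.0187 + 0.06 = 0.2177
P(Topic 3 | data) ≈ 0.086

0.086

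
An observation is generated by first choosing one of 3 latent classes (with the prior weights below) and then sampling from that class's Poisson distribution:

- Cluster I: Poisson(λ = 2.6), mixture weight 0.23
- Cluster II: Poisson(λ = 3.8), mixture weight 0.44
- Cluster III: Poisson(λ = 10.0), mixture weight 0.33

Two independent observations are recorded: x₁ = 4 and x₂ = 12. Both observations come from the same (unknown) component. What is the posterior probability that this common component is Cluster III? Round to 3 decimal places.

0.942

P(component k | x) = w_k·f_k(x) / marginal(x), where marginal(x) = Σ_j w_j·f_j(x).
Since both observations come from the same component, the likelihood for component k is f_k(x₁)·f_k(x₂).
  p_I = [0.141422] × [1.47971e-05] = 2.09264e-06
  p_II = [0.194359] × [0.000423396] = 8.22908e-05
  p_III = [0.0189166] × [0.0947803] = 0.00179293
Unnormalised posteriors:
  w_I·p_I = 0.23 × 2.09264e-06 = 4.81307e-07
  w_II·p_II = 0.44 × 8.22908e-05 = 3.6208e-05
  w_III·p_III = 0.33 × 0.00179293 = 0.000591665
Sum: 4.81307e-07 + 3.6208e-05 + 0.000591665 = 0.000628355
Responsibility of Cluster III: 0.000591665 / 0.000628355 ≈ 0.942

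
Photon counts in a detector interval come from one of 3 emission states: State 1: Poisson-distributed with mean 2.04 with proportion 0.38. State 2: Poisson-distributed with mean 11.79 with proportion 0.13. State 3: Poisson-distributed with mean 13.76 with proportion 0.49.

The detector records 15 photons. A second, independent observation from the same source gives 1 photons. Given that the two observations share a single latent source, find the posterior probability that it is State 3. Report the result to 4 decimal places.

P(component k | x) = π_k·f_k(x) / marginal(x), where marginal(x) = Σ_j π_j·f_j(x).
Since both observations come from the same component, the likelihood for component k is f_k(x₁)·f_k(x₂).
  L_1 = [e^(−2.04)·2.04^15/15! = 4.38523e-09] × [0.265259] = 1.16322e-09
  L_2 = [e^(−11.79)·11.79^15/15! = 0.0685292] × [8.9368e-05] = 6.12431e-06
  L_3 = [e^(−13.76)·13.76^15/15! = 0.0970253] × [1.45454e-05] = 1.41127e-06
Multiply by the mixture weights:
  π_1·L_1 = 0.38 × 1.16322e-09 = 4.42023e-10
  π_2·L_2 = 0.13 × 6.12431e-06 = 7.96161e-07
  π_3·L_3 = 0.49 × 1.41127e-06 = 6.91524e-07
Evidence: 4.42023e-10 + 7.96161e-07 + 6.91524e-07 = 1.48813e-06
Responsibility of State 3: 6.91524e-07 / 1.48813e-06 ≈ 0.4647

0.4647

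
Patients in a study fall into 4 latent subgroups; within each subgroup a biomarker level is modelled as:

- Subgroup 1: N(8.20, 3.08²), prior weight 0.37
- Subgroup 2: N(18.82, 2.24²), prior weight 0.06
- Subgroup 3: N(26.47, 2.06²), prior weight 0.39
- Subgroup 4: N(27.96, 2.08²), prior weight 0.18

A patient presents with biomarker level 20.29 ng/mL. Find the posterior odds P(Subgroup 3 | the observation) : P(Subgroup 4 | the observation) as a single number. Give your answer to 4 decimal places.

Posterior odds = (w_i f_i(x)) / (w_j f_j(x)); the normalising sum cancels.
Evaluate each component's likelihood at the observed value:
  p_1 = 5.8414e-05
  p_2 = 0.143597
  p_3 = 0.00215138
  p_4 = 0.000213872
0.000839039 / 3.84969e-05 ≈ 21.7950

21.7950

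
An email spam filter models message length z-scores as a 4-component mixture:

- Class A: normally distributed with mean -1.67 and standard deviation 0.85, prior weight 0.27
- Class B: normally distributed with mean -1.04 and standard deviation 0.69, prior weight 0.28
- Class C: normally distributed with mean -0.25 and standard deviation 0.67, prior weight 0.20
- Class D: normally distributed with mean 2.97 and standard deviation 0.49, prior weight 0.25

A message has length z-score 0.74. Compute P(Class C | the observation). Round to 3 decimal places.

0.832

Apply Bayes' rule: the posterior for each component is proportional to its prior times its likelihood at x.
Component likelihoods at x = 0.74:
  L_A = (1/(0.85·√(2π)))·exp(−(0.74−-1.67)²/(2·0.85²)) = 0.469344·exp(-4.01945) = 0.00843078
  L_B = (1/(0.69·√(2π)))·exp(−(0.74−-1.04)²/(2·0.69²)) = 0.578177·exp(-3.32745) = 0.0207476
  L_C = (1/(0.67·√(2π)))·exp(−(0.74−-0.25)²/(2·0.67²)) = 0.595436·exp(-1.09167) = 0.199862
  L_D = (1/(0.49·√(2π)))·exp(−(0.74−2.97)²/(2·0.49²)) = 0.814168·exp(-10.35589) = 2.58944e-05
Multiply by the mixture weights:
  π_A·L_A = 0.27 × 0.00843078 = 0.00227631
  π_B·L_B = 0.28 × 0.0207476 = 0.00580931
  π_C·L_C = 0.20 × 0.199862 = 0.0399723
  π_D·L_D = 0.25 × 2.58944e-05 = 6.47361e-06
Denominator: 0.00227631 + 0.00580931 + 0.0399723 + 6.47361e-06 = 0.0480644
P(Class C | data) ≈ 0.832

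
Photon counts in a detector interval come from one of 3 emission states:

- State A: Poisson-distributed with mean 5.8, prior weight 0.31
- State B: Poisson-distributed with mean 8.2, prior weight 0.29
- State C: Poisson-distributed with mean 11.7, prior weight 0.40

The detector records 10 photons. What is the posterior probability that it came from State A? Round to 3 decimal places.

Posterior ∝ prior × likelihood, so P(k | x) ∝ P(Z=k) f_k(x); normalise over all components.
Component likelihoods at x = 10 photons:
  f_A = e^(−5.8)·5.8^10/10! = 0.0359426
  f_B = e^(−8.2)·8.2^10/10! = 0.104031
  f_C = e^(−11.7)·11.7^10/10! = 0.109863
Prior × likelihood for each component:
  P(Z=A)·f_A = 0.31 × 0.0359426 = 0.0111422
  P(Z=B)·f_B = 0.29 × 0.104031 = 0.0301688
  P(Z=C)·f_C = 0.40 × 0.109863 = 0.0439451
Evidence: 0.0111422 + 0.0301688 + 0.0439451 = 0.0852561
P(State A | the observation) ≈ 0.131

0.131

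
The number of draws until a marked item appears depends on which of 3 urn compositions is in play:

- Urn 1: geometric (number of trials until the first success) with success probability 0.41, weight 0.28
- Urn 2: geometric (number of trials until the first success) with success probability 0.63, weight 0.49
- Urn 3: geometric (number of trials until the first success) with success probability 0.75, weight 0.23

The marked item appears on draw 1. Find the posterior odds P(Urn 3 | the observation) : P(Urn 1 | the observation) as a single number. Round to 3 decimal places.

Since P(k|x) ∝ π_k f_k(x), the posterior odds are π_i f_i(x) / (π_j f_j(x)).
Geometric probabilities:
  f_1 = 0.41·(1−0.41)^0 = 0.41·1 = 0.41
  f_2 = 0.63·(1−0.63)^0 = 0.63·1 = 0.63
  f_3 = 0.75·(1−0.75)^0 = 0.75·1 = 0.75
Odds = (0.23/0.28) × (0.75/0.41) = 0.821429 × 1.82927 ≈ 1.503

1.503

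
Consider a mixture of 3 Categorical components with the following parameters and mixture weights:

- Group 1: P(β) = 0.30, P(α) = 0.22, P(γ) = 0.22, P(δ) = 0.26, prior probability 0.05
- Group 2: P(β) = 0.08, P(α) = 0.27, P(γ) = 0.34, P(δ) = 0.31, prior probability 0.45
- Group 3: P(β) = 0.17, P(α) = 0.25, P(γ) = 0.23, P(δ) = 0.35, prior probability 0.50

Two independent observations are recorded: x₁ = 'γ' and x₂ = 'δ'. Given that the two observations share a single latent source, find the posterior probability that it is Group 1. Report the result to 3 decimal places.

0.032

The responsibility of component k is w_k f_k(x) divided by Σ_j w_j f_j(x).
Since both observations come from the same component, the likelihood for component k is f_k(x₁)·f_k(x₂).
  f_1 = [P(γ | comp) = 0.22] × [0.26] = 0.0572
  f_2 = [P(γ | comp) = 0.34] × [0.31] = 0.1054
  f_3 = [P(γ | comp) = 0.23] × [0.35] = 0.0805
Weight by the priors:
  w_1·f_1 = 0.05 × 0.0572 = 0.00286
  w_2·f_2 = 0.45 × 0.1054 = 0.04743
  w_3·f_3 = 0.50 × 0.0805 = 0.04025
Sum: 0.00286 + 0.04743 + 0.04025 = 0.09054
So the posterior for Group 1 is 0.00286 / 0.09054 ≈ 0.032.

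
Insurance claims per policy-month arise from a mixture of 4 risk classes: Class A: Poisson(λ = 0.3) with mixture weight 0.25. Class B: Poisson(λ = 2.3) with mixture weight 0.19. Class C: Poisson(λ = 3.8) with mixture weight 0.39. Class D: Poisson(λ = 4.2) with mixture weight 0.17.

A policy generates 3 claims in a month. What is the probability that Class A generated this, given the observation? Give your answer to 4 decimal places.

By Bayes' theorem, P(k | x) = P(Z=k) f_k(x) / Σ_j P(Z=j) f_j(x).
Component likelihoods at x = 3 claims:
  f_A = 0.00333368
  f_B = 0.203308
  f_C = 0.204588
  f_D = 0.185165
Weight by the priors:
  P(Z=A)·f_A = 0.25 × 0.00333368 = 0.00083342
  P(Z=B)·f_B = 0.19 × 0.203308 = 0.0386286
  P(Z=C)·f_C = 0.39 × 0.204588 = 0.0797894
  P(Z=D)·f_D = 0.17 × 0.185165 = 0.0314781
Normaliser: 0.00083342 + 0.0386286 + 0.0797894 + 0.0314781 = 0.150729
Responsibility of Class A: 0.00083342 / 0.150729 ≈ 0.0055

0.0055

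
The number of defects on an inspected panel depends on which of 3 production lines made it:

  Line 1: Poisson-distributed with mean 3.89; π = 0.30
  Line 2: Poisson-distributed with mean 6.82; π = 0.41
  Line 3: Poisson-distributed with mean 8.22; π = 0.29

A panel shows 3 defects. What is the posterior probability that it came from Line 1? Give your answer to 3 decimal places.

0.661

Apply Bayes' rule: the posterior for each component is proportional to its prior times its likelihood at x.
Poisson probabilities:
  p_1 = e^(−3.89)·3.89^3/3! = 0.200582
  p_2 = e^(−6.82)·6.82^3/3! = 0.0577183
  p_3 = e^(−8.22)·8.22^3/3! = 0.0249209
Prior × likelihood for each component:
  π_1·p_1 = 0.30 × 0.200582 = 0.0601746
  π_2·p_2 = 0.41 × 0.0577183 = 0.0236645
  π_3·p_3 = 0.29 × 0.0249209 = 0.00722706
Denominator: 0.0601746 + 0.0236645 + 0.00722706 = 0.0910662
Responsibility of Line 1: 0.0601746 / 0.0910662 ≈ 0.661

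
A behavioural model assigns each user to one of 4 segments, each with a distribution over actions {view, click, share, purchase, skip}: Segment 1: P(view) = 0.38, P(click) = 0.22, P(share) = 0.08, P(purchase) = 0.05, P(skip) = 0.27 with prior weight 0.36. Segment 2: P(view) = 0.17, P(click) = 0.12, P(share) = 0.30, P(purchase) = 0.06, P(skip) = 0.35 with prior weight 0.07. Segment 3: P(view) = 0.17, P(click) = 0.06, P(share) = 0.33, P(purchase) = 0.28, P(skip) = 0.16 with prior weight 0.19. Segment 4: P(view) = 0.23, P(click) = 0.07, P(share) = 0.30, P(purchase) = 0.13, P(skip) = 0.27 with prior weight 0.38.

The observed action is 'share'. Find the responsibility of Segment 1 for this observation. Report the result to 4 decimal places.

0.1272

By Bayes' theorem, P(k | x) = P(Z=k) f_k(x) / Σ_j P(Z=j) f_j(x).
Evaluate each component's likelihood at the observed value:
  f_1 = P(share | comp) = 0.08
  f_2 = P(share | comp) = 0.30
  f_3 = P(share | comp) = 0.33
  f_4 = P(share | comp) = 0.30
Weight by the priors:
  P(Z=1)·f_1 = 0.36 × 0.08 = 0.0288
  P(Z=2)·f_2 = 0.07 × 0.3 = 0.021
  P(Z=3)·f_3 = 0.19 × 0.33 = 0.0627
  P(Z=4)·f_4 = 0.38 × 0.3 = 0.114
Normaliser: 0.0288 + 0.021 + 0.0627 + 0.114 = 0.2265
P(Segment 1 | the observation) ≈ 0.1272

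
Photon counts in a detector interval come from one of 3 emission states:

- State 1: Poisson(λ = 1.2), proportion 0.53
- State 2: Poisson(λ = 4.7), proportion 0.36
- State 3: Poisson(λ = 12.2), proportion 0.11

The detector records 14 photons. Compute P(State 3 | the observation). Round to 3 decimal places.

The responsibility of component k is π_k f_k(x) divided by Σ_j π_j f_j(x).
Poisson probabilities:
  f_1 = 4.43584e-11
  f_2 = 0.00026778
  f_3 = 0.0933763
Unnormalised posteriors:
  π_1·f_1 = 0.53 × 4.43584e-11 = 2.35099e-11
  π_2·f_2 = 0.36 × 0.00026778 = 9.64007e-05
  π_3·f_3 = 0.11 × 0.0933763 = 0.0102714
Evidence: 2.35099e-11 + 9.64007e-05 + 0.0102714 = 0.0103678
P(State 3 | 14 photons) = 0.0102714 / 0.0103678 ≈ 0.991

0.991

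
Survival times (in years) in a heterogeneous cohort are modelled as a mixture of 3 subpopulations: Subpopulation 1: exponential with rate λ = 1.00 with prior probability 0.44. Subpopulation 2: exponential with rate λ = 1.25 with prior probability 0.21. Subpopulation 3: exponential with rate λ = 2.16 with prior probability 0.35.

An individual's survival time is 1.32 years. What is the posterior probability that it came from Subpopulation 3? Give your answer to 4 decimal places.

0.2064

The responsibility of component k is P(Z=k) f_k(x) divided by Σ_j P(Z=j) f_j(x).
Evaluate each component's likelihood at the observed value:
  f_1 = 1.00·e^(−1.00·1.32) = 1.00·e^(−1.3200) = 0.267135
  f_2 = 1.25·e^(−1.25·1.32) = 1.25·e^(−1.6500) = 0.240062
  f_3 = 2.16·e^(−2.16·1.32) = 2.16·e^(−2.8512) = 0.124794
Weight by the priors:
  P(Z=1)·f_1 = 0.44 × 0.267135 = 0.11754
  P(Z=2)·f_2 = 0.21 × 0.240062 = 0.0504131
  P(Z=3)·f_3 = 0.35 × 0.124794 = 0.0436779
Sum: 0.11754 + 0.0504131 + 0.0436779 = 0.21163
So the posterior for Subpopulation 3 is 0.0436779 / 0.21163 ≈ 0.2064.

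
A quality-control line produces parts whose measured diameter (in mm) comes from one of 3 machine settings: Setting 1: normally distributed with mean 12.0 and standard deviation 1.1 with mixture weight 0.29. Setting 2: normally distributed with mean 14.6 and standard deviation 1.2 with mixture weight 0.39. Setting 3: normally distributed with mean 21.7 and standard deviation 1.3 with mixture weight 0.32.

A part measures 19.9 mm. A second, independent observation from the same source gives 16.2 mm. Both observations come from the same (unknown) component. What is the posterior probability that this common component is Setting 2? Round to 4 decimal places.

Apply Bayes' rule: the posterior for each component is proportional to its prior times its likelihood at x.
Since both observations come from the same component, the likelihood for component k is f_k(x₁)·f_k(x₂).
  p_1 = [2.28763e-12] × [0.000247647] = 5.66525e-16
  p_2 = [1.9313e-05] × [0.136675] = 2.6396e-06
  p_3 = [0.117669] × [3.98253e-05] = 4.68619e-06
Weight by the priors:
  w_1·p_1 = 0.29 × 5.66525e-16 = 1.64292e-16
  w_2·p_2 = 0.39 × 2.6396e-06 = 1.02945e-06
  w_3·p_3 = 0.32 × 4.68619e-06 = 1.49958e-06
Sum: 1.64292e-16 + 1.02945e-06 + 1.49958e-06 = 2.52903e-06
So the posterior for Setting 2 is 1.02945e-06 / 2.52903e-06 ≈ 0.4071.

0.4071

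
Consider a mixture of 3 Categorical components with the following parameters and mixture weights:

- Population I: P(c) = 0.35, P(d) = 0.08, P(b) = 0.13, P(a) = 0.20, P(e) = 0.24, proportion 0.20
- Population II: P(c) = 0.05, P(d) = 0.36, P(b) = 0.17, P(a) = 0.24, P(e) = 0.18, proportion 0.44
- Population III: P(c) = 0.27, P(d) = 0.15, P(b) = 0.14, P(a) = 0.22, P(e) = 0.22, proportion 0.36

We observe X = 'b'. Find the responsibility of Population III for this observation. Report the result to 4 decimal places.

0.3333

P(component k | x) = π_k·f_k(x) / marginal(x), where marginal(x) = Σ_j π_j·f_j(x).
Component likelihoods at x = 'b':
  L_I = 0.13
  L_II = 0.17
  L_III = 0.14
Multiply by the mixture weights:
  π_I·L_I = 0.20 × 0.13 = 0.026
  π_II·L_II = 0.44 × 0.17 = 0.0748
  π_III·L_III = 0.36 × 0.14 = 0.0504
Marginal: 0.026 + 0.0748 + 0.0504 = 0.1512
So the posterior for Population III is 0.0504 / 0.1512 ≈ 0.3333.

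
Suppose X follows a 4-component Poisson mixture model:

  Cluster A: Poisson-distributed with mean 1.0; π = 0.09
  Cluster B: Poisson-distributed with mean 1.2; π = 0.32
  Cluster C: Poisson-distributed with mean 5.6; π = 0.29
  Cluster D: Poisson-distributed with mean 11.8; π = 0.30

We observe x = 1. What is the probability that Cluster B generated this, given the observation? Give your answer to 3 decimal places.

Posterior ∝ prior × likelihood, so P(k | x) ∝ P(Z=k) f_k(x); normalise over all components.
Component likelihoods at x = 1:
  p_A = 0.367879
  p_B = 0.361433
  p_C = 0.020708
  p_D = 8.85538e-05
Multiply by the mixture weights:
  P(Z=A)·p_A = 0.09 × 0.367879 = 0.0331091
  P(Z=B)·p_B = 0.32 × 0.361433 = 0.115659
  P(Z=C)·p_C = 0.29 × 0.020708 = 0.00600533
  P(Z=D)·p_D = 0.30 × 8.85538e-05 = 2.65661e-05
Sum: 0.0331091 + 0.115659 + 0.00600533 + 2.65661e-05 = 0.1548
Responsibility of Cluster B: 0.115659 / 0.1548 ≈ 0.747

0.747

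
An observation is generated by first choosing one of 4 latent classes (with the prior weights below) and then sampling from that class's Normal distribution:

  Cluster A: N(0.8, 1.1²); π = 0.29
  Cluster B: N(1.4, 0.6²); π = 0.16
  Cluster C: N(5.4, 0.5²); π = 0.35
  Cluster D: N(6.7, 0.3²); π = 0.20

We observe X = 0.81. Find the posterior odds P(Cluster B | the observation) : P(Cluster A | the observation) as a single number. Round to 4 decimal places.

Only the two components matter; the odds are (π_i f_i(x)) / (π_j f_j(x)).
Component likelihoods at x = 0.81:
  f_A = 0.36266
  f_B = 0.410005
  f_C = 4.00333e-19
  f_D = 2.63345e-84
Posterior odds = (π_B·f_B) / (π_A·f_A) = (0.16·0.410005) / (0.29·0.36266) = 0.0656009 / 0.105171 ≈ 0.6238

0.6238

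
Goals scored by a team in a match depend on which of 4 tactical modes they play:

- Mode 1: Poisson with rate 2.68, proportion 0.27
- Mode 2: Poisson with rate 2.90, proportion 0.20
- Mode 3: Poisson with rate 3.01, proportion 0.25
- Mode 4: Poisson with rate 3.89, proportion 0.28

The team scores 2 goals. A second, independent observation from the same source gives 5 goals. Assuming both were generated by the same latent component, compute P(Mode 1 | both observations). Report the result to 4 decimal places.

Posterior ∝ prior × likelihood, so P(k | x) ∝ w_k f_k(x); normalise over all components.
Since both observations come from the same component, the likelihood for component k is f_k(x₁)·f_k(x₂).
  f_1 = [e^(−2.68)·2.68^2/2! = 0.246224] × [0.0789921] = 0.0194497
  f_2 = [e^(−2.90)·2.90^2/2! = 0.231373] × [0.0940491] = 0.0217604
  f_3 = [e^(−3.01)·3.01^2/2! = 0.223294] × [0.10149] = 0.0226622
  f_4 = [e^(−3.89)·3.89^2/2! = 0.154691] × [0.151761] = 0.023476
Weight by the priors:
  w_1·f_1 = 0.27 × 0.0194497 = 0.00525143
  w_2·f_2 = 0.20 × 0.0217604 = 0.00435208
  w_3·f_3 = 0.25 × 0.0226622 = 0.00566554
  w_4·f_4 = 0.28 × 0.023476 = 0.00657329
Evidence: 0.00525143 + 0.00435208 + 0.00566554 + 0.00657329 = 0.0218423
P(Mode 1 | x) = 0.00525143 / 0.0218423 ≈ 0.2404

0.2404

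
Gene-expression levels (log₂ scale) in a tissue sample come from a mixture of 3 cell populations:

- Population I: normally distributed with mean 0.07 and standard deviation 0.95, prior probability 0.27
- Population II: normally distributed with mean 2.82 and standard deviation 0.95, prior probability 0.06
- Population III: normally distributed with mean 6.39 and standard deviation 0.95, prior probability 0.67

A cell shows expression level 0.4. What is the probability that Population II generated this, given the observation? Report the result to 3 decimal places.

Posterior ∝ prior × likelihood, so P(k | x) ∝ π_k f_k(x); normalise over all components.
Normal densities:
  f_I = (1/(0.95·√(2π)))·exp(−(0.4−0.07)²/(2·0.95²)) = 0.419939·exp(-0.06033) = 0.395352
  f_II = (1/(0.95·√(2π)))·exp(−(0.4−2.82)²/(2·0.95²)) = 0.419939·exp(-3.24454) = 0.0163719
  f_III = (1/(0.95·√(2π)))·exp(−(0.4−6.39)²/(2·0.95²)) = 0.419939·exp(-19.87817) = 9.77701e-10
Multiply by the mixture weights:
  π_I·f_I = 0.27 × 0.395352 = 0.106745
  π_II·f_II = 0.06 × 0.0163719 = 0.000982315
  π_III·f_III = 0.67 × 9.77701e-10 = 6.5506e-10
Evidence: 0.106745 + 0.000982315 + 6.5506e-10 = 0.107727
Responsibility of Population II: 0.000982315 / 0.107727 ≈ 0.009

0.009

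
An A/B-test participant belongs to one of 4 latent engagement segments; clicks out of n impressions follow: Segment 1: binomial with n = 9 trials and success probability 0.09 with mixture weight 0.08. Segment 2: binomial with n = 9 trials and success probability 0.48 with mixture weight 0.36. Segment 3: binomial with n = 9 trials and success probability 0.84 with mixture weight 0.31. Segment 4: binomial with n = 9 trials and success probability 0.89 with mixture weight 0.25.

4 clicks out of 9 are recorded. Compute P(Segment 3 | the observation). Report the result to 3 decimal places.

0.022

P(component k | x) = w_k·f_k(x) / marginal(x), where marginal(x) = Σ_j w_j·f_j(x).
Binomial probabilities:
  L_1 = 0.00515879
  L_2 = 0.254303
  L_3 = 0.00657791
  L_4 = 0.00127319
Unnormalised posteriors:
  w_1·L_1 = 0.08 × 0.00515879 = 0.000412703
  w_2·L_2 = 0.36 × 0.254303 = 0.0915492
  w_3·L_3 = 0.31 × 0.00657791 = 0.00203915
  w_4·L_4 = 0.25 × 0.00127319 = 0.000318298
Evidence: 0.000412703 + 0.0915492 + 0.00203915 + 0.000318298 = 0.0943194
P(Segment 3 | data) ≈ 0.022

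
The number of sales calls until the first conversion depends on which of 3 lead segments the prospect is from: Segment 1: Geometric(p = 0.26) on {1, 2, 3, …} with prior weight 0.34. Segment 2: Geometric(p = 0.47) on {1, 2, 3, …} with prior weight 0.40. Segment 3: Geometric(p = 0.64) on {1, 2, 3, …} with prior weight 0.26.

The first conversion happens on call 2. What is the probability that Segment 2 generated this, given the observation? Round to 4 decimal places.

0.4429

Apply Bayes' rule: the posterior for each component is proportional to its prior times its likelihood at x.
Component likelihoods at x = 2:
  f_1 = 0.26·(1−0.26)^1 = 0.26·0.74 = 0.1924
  f_2 = 0.47·(1−0.47)^1 = 0.47·0.53 = 0.2491
  f_3 = 0.64·(1−0.64)^1 = 0.64·0.36 = 0.2304
Prior × likelihood for each component:
  P(Z=1)·f_1 = 0.34 × 0.1924 = 0.065416
  P(Z=2)·f_2 = 0.40 × 0.2491 = 0.09964
  P(Z=3)·f_3 = 0.26 × 0.2304 = 0.059904
Normaliser: 0.065416 + 0.09964 + 0.059904 = 0.22496
So the posterior for Segment 2 is 0.09964 / 0.22496 ≈ 0.4429.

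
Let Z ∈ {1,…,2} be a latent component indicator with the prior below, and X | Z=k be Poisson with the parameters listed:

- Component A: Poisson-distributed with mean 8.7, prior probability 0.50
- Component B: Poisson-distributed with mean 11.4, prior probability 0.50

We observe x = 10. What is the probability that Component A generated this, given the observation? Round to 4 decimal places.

Apply Bayes' rule: the posterior for each component is proportional to its prior times its likelihood at x.
Poisson probabilities:
  L_A = 0.114043
  L_B = 0.114374
Weight by the priors:
  P(Z=A)·L_A = 0.50 × 0.114043 = 0.0570214
  P(Z=B)·L_B = 0.50 × 0.114374 = 0.0571871
Denominator: 0.0570214 + 0.0571871 = 0.114208
Responsibility of Component A: 0.0570214 / 0.114208 ≈ 0.4993

0.4993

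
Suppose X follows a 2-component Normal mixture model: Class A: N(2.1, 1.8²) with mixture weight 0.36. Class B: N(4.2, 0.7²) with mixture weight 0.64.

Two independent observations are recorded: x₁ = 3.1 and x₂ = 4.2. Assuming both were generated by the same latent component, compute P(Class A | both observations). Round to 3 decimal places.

Posterior ∝ prior × likelihood, so P(k | x) ∝ π_k f_k(x); normalise over all components.
Since both observations come from the same component, the likelihood for component k is f_k(x₁)·f_k(x₂).
  f_A = [0.18994] × [0.112221] = 0.0213154
  f_B = [0.165803] × [0.569918] = 0.0944938
Multiply by the mixture weights:
  π_A·f_A = 0.36 × 0.0213154 = 0.00767353
  π_B·f_B = 0.64 × 0.0944938 = 0.060476
Evidence: 0.00767353 + 0.060476 = 0.0681496
Responsibility of Class A: 0.00767353 / 0.0681496 ≈ 0.113

0.113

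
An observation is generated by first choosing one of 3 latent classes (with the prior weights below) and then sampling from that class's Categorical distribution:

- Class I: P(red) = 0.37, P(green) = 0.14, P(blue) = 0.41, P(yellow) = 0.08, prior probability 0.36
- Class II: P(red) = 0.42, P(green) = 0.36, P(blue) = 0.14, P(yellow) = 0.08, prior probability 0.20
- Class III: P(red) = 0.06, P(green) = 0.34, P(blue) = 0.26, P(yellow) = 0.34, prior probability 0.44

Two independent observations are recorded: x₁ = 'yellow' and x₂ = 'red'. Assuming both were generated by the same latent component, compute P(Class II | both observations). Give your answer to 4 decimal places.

Posterior ∝ prior × likelihood, so P(k | x) ∝ w_k f_k(x); normalise over all components.
Since both observations come from the same component, the likelihood for component k is f_k(x₁)·f_k(x₂).
  L_I = [P(yellow | comp) = 0.08] × [0.37] = 0.0296
  L_II = [P(yellow | comp) = 0.08] × [0.42] = 0.0336
  L_III = [P(yellow | comp) = 0.34] × [0.06] = 0.0204
Weight by the priors:
  w_I·L_I = 0.36 × 0.0296 = 0.010656
  w_II·L_II = 0.20 × 0.0336 = 0.00672
  w_III·L_III = 0.44 × 0.0204 = 0.008976
Normaliser: 0.010656 + 0.00672 + 0.008976 = 0.026352
P(Class II | x) = 0.00672 / 0.026352 ≈ 0.2550

0.2550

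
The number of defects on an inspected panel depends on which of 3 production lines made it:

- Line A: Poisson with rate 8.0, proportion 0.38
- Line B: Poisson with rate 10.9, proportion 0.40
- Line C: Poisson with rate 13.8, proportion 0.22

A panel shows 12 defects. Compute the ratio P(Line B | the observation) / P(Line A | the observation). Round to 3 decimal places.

2.371

Posterior odds = (π_i f_i(x)) / (π_j f_j(x)); the normalising sum cancels.
Component likelihoods at x = 12 defects:
  L_A = e^(−8.0)·8.0^12/12! = 0.0481268
  L_B = e^(−10.9)·10.9^12/12! = 0.108385
  L_C = e^(−13.8)·13.8^12/12! = 0.101146
Odds = (0.40/0.38) × (0.108385/0.0481268) = 1.05263 × 2.25208 ≈ 2.371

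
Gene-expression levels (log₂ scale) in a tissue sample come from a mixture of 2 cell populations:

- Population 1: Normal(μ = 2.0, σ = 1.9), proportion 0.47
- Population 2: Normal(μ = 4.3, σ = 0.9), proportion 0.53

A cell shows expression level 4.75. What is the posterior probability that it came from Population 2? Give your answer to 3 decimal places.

0.857

The responsibility of component k is π_k f_k(x) divided by Σ_j π_j f_j(x).
Normal densities:
  p_1 = (1/(1.9·√(2π)))·exp(−(4.75−2.0)²/(2·1.9²)) = 0.209970·exp(-1.04744) = 0.0736648
  p_2 = (1/(0.9·√(2π)))·exp(−(4.75−4.3)²/(2·0.9²)) = 0.443269·exp(-0.12500) = 0.391184
Multiply by the mixture weights:
  π_1·p_1 = 0.47 × 0.0736648 = 0.0346225
  π_2·p_2 = 0.53 × 0.391184 = 0.207327
Denominator: 0.0346225 + 0.207327 = 0.24195
P(Population 2 | the observation) = 0.207327 / 0.24195 ≈ 0.857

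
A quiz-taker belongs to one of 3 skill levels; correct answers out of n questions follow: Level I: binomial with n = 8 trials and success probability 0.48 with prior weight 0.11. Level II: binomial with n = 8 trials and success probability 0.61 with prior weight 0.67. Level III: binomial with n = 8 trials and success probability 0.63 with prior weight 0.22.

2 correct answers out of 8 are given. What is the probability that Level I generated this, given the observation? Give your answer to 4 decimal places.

The responsibility of component k is π_k f_k(x) divided by Σ_j π_j f_j(x).
Evaluate each component's likelihood at the observed value:
  p_I = 0.127544
  p_II = 0.0366611
  p_III = 0.0285134
Prior × likelihood for each component:
  π_I·p_I = 0.11 × 0.127544 = 0.0140299
  π_II·p_II = 0.67 × 0.0366611 = 0.0245629
  π_III·p_III = 0.22 × 0.0285134 = 0.00627295
Denominator: 0.0140299 + 0.0245629 + 0.00627295 = 0.0448657
P(Level I | x) ≈ 0.3127

0.3127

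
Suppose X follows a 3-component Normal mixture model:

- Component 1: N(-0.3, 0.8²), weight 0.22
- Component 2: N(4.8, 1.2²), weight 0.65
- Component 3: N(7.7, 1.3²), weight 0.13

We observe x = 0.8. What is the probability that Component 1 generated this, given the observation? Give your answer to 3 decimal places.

0.981

The responsibility of component k is w_k f_k(x) divided by Σ_j w_j f_j(x).
Evaluate each component's likelihood at the observed value:
  p_1 = (1/(0.8·√(2π)))·exp(−(0.8−-0.3)²/(2·0.8²)) = 0.498678·exp(-0.94531) = 0.193765
  p_2 = (1/(1.2·√(2π)))·exp(−(0.8−4.8)²/(2·1.2²)) = 0.332452·exp(-5.55556) = 0.00128523
  p_3 = (1/(1.3·√(2π)))·exp(−(0.8−7.7)²/(2·1.3²)) = 0.306879·exp(-14.08580) = 2.34197e-07
Multiply by the mixture weights:
  w_1·p_1 = 0.22 × 0.193765 = 0.0426284
  w_2·p_2 = 0.65 × 0.00128523 = 0.000835401
  w_3·p_3 = 0.13 × 2.34197e-07 = 3.04457e-08
Evidence: 0.0426284 + 0.000835401 + 3.04457e-08 = 0.0434638
P(Component 1 | x) = 0.0426284 / 0.0434638 ≈ 0.981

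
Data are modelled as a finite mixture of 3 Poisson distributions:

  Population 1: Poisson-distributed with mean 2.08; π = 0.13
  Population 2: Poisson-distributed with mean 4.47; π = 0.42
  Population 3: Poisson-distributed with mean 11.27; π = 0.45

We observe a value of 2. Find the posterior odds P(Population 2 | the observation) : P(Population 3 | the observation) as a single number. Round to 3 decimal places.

131.828

Since P(k|x) ∝ π_k f_k(x), the posterior odds are π_i f_i(x) / (π_j f_j(x)).
Evaluate each component's likelihood at the observed value:
  f_1 = 0.270249
  f_2 = 0.114364
  f_3 = 0.00080969
0.0480328 / 0.000364361 ≈ 131.828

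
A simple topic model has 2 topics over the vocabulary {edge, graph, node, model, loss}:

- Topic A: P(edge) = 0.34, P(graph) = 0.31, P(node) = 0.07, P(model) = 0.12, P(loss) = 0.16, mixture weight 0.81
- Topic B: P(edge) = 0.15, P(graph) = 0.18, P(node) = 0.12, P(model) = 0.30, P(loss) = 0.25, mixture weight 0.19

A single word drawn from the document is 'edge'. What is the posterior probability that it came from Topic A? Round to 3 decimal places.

0.906

Posterior ∝ prior × likelihood, so P(k | x) ∝ w_k f_k(x); normalise over all components.
Evaluate each component's likelihood at the observed value:
  L_A = 0.34
  L_B = 0.15
Prior × likelihood for each component:
  w_A·L_A = 0.81 × 0.34 = 0.2754
  w_B·L_B = 0.19 × 0.15 = 0.0285
Denominator: 0.2754 + 0.0285 = 0.3039
Responsibility of Topic A: 0.2754 / 0.3039 ≈ 0.906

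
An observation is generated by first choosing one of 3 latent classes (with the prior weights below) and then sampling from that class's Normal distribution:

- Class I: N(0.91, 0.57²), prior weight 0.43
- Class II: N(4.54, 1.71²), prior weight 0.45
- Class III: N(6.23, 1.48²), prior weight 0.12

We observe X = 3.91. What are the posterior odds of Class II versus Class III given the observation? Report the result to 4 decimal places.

10.3612

Since P(k|x) ∝ P(Z=k) f_k(x), the posterior odds are P(Z=i) f_i(x) / (P(Z=j) f_j(x)).
Evaluate each component's likelihood at the observed value:
  L_I = (1/(0.57·√(2π)))·exp(−(3.91−0.91)²/(2·0.57²)) = 0.699899·exp(-13.85042) = 6.7589e-07
  L_II = (1/(1.71·√(2π)))·exp(−(3.91−4.54)²/(2·1.71²)) = 0.233300·exp(-0.06787) = 0.217992
  L_III = (1/(1.48·√(2π)))·exp(−(3.91−6.23)²/(2·1.48²)) = 0.269556·exp(-1.22863) = 0.0788968
Odds = (0.45/0.12) × (0.217992/0.0788968) = 3.75 × 2.763 ≈ 10.3612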